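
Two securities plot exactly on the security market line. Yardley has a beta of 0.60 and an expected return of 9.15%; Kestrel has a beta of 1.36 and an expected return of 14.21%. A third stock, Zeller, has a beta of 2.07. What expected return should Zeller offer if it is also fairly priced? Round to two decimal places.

18.94%

MRP (SML slope) = (14.21% − 9.15%) / (1.36 − 0.60) = 5.06% / 0.76 = 6.6579%
R_f (intercept) = 9.15% − 0.60 × 6.6579% = 5.1553%
E(R_Zeller) = R_f + β × MRP = 5.1553% + 2.07 × 6.6579% = 18.94%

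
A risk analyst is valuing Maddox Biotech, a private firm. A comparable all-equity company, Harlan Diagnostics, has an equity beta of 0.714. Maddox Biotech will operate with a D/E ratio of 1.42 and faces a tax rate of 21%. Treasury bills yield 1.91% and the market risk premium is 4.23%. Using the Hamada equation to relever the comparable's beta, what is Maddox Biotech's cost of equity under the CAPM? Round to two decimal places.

β_L = β_U × [1 + (1 − t)(D/E)] = 0.714 × [1 + (1 − 0.21) × 1.42]
    = 0.714 × [1 + 0.79 × 1.42] = 0.714 × 2.1218 = 1.5150
E(R) = R_f + β_L × MRP = 1.91% + 1.5150 × 4.23% = 8.32%

8.32%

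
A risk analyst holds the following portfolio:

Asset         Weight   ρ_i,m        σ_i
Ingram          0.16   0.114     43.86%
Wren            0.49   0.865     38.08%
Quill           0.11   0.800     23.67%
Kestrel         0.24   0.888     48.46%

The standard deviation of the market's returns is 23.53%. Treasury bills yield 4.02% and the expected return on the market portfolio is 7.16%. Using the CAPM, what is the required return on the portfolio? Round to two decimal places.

β_Ingram = 0.114 × 43.86% / 23.53% = 0.2125
β_Wren = 0.865 × 38.08% / 23.53% = 1.3999
β_Quill = 0.800 × 23.67% / 23.53% = 0.8048
β_Kestrel = 0.888 × 48.46% / 23.53% = 1.8288
β_P = Σ w_i β_i = 0.16×0.2125 + 0.49×1.3999 + 0.11×0.8048 + 0.24×1.8288 = 1.2474
MRP = 7.16% − 4.02% = 3.14%
E(R_P) = R_f + β_P × MRP = 4.02% + 1.2474 × 3.14% = 7.94%

7.94%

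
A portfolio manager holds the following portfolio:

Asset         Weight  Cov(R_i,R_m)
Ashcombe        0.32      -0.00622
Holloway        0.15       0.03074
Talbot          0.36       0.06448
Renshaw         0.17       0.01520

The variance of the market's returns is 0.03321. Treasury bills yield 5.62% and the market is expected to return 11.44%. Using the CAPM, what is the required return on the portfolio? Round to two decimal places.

β_Ashcombe = -0.00622 / 0.03321 = -0.1873
β_Holloway = 0.03074 / 0.03321 = 0.9256
β_Talbot = 0.06448 / 0.03321 = 1.9416
β_Renshaw = 0.01520 / 0.03321 = 0.4577
β_P = Σ w_i β_i = 0.32×-0.1873 + 0.15×0.9256 + 0.36×1.9416 + 0.17×0.4577 = 0.8557
MRP = 11.44% − 5.62% = 5.82%
E(R_P) = R_f + β_P × MRP = 5.62% + 0.8557 × 5.82% = 10.60%

10.60%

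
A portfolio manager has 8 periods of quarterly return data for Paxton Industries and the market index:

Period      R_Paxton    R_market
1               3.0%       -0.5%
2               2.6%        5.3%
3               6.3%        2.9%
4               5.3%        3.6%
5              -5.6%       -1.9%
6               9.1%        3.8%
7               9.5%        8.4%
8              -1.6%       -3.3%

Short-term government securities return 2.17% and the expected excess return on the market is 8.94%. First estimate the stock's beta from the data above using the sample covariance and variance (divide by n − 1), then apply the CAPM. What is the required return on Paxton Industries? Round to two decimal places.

11.71%

Mean R_i = (3.0 + 2.6 + 6.3 + 5.3 − 5.6 + 9.1 + 9.5 − 1.6) / 8 = 3.5750%
Mean R_m = (-0.5 + 5.3 + 2.9 + 3.6 − 1.9 + 3.8 + 8.4 − 3.3) / 8 = 2.2875%
Σ(R_i − R̄_i)(R_m − R̄_m) = 114.5075  ⇒  Cov = 114.5075 / 7 = 16.3582
Σ(R_m − R̄_m)² = 107.3488  ⇒  Var(R_m) = 107.3488 / 7 = 15.3355
β = Cov / Var(R_m) = 16.3582 / 15.3355 = 1.0667
E(R) = R_f + β × MRP = 2.17% + 1.0667 × 8.94% = 11.71%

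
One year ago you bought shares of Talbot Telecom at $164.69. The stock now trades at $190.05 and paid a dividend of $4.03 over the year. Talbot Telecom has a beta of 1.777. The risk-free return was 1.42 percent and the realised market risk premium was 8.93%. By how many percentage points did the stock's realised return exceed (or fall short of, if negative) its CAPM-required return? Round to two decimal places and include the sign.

+0.56%

Realised HPR = (P1 + D1 − P0) / P0 = (190.05 + 4.03 − 164.69) / 164.69 = 29.39 / 164.69 = 17.8456%
CAPM required = R_f + β·MRP = 1.42% + 1.777 × 8.93% = 17.28861%
α = realised − required = 17.8456% − 17.28861% = +0.56%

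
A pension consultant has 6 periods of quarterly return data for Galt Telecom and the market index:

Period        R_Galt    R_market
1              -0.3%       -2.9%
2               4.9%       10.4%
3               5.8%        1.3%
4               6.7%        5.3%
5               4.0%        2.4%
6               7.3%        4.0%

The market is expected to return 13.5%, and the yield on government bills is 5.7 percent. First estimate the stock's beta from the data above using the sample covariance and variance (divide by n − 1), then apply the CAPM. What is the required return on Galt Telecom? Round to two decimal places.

8.61%

Mean R_i = (-0.3 + 4.9 + 5.8 + 6.7 + 4.0 + 7.3) / 6 = 4.7333%
Mean R_m = (-2.9 + 10.4 + 1.3 + 5.3 + 2.4 + 4.0) / 6 = 3.4167%
Σ(R_i − R̄_i)(R_m − R̄_m) = 36.6467  ⇒  Cov = 36.6467 / 5 = 7.3293
Σ(R_m − R̄_m)² = 98.0683  ⇒  Var(R_m) = 98.0683 / 5 = 19.6137
β = Cov / Var(R_m) = 7.3293 / 19.6137 = 0.3737
MRP = 13.5% − 5.7% = 7.80%
E(R) = R_f + β × MRP = 5.7% + 0.3737 × 7.8% = 8.61%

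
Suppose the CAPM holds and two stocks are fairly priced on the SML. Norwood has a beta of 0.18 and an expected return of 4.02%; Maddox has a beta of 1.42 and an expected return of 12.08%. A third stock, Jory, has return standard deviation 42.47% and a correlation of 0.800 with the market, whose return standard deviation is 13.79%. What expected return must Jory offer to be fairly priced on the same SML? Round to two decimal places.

MRP = (12.08% − 4.02%) / (1.42 − 0.18) = 6.5000%
R_f = 4.02% − 0.18 × 6.5000% = 2.8500%
β_Jory = ρ·σ_i/σ_m = 0.800 × 42.47 / 13.79 = 2.4638
E(R_Jory) = R_f + β × MRP = 2.8500% + 2.4638 × 6.5000% = 18.86%

18.86%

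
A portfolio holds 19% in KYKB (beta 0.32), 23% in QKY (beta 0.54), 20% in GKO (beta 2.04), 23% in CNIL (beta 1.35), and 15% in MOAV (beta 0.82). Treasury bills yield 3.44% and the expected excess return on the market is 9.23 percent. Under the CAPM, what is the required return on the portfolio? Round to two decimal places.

β_P = Σ w_i β_i = 0.19×0.32 + 0.23×0.54 + 0.20×2.04 + 0.23×1.35 + 0.15×0.82 = 1.0265
E(R_P) = R_f + β_P × MRP = 3.44% + 1.0265 × 9.23% = 12.91%

12.91%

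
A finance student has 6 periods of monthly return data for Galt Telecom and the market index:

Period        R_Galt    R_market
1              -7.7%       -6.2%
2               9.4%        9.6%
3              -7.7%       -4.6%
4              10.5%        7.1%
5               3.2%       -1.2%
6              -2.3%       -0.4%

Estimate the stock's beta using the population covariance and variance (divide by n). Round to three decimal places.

1.202

Mean R_i = (-7.7 + 9.4 − 7.7 + 10.5 + 3.2 − 2.3) / 6 = 0.9000%
Mean R_m = (-6.2 + 9.6 − 4.6 + 7.1 − 1.2 − 0.4) / 6 = 0.7167%
Σ(R_i − R̄_i)(R_m − R̄_m) = 241.1600  ⇒  Cov = 241.1600 / 6 = 40.1933
Σ(R_m − R̄_m)² = 200.6883  ⇒  Var(R_m) = 200.6883 / 6 = 33.4481
β = Cov / Var(R_m) = 40.1933 / 33.4481 = 1.2017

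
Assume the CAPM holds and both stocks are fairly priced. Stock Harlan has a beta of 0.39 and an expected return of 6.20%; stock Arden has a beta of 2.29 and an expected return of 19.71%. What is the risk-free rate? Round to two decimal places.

Both satisfy E(R) = R_f + β·MRP, so the slope of the SML is
MRP = (19.71% − 6.20%) / (2.29 − 0.39) = 13.51% / 1.90 = 7.1105%
R_f = E(R_Harlan) − β_Harlan·MRP = 6.20% − 0.39 × 7.1105% = 3.4269%

3.43%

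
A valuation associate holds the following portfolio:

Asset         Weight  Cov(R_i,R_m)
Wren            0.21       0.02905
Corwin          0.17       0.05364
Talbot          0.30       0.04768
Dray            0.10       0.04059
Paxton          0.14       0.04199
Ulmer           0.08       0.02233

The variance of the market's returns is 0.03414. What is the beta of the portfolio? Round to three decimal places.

β_Wren = 0.02905 / 0.03414 = 0.8509
β_Corwin = 0.05364 / 0.03414 = 1.5712
β_Talbot = 0.04768 / 0.03414 = 1.3966
β_Dray = 0.04059 / 0.03414 = 1.1889
β_Paxton = 0.04199 / 0.03414 = 1.2299
β_Ulmer = 0.02233 / 0.03414 = 0.6541
β_P = Σ w_i β_i = 0.21×0.8509 + 0.17×1.5712 + 0.30×1.3966 + 0.10×1.1889 + 0.14×1.2299 + 0.08×0.6541 = 1.2082

1.208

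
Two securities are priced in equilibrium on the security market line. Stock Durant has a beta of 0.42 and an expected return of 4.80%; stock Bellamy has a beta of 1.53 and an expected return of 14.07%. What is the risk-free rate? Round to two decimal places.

Both satisfy E(R) = R_f + β·MRP, so the slope of the SML is
MRP = (14.07% − 4.80%) / (1.53 − 0.42) = 9.27% / 1.11 = 8.3514%
R_f = E(R_Durant) − β_Durant·MRP = 4.80% − 0.42 × 8.3514% = 1.2924%

1.29%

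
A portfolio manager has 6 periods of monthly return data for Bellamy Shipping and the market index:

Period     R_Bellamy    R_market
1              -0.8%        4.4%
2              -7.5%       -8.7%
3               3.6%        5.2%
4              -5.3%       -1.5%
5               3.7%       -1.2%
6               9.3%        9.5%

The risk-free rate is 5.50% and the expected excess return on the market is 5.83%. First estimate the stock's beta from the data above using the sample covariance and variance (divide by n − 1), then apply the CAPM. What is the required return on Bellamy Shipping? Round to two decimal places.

10.26%

Mean R_i = (-0.8 − 7.5 + 3.6 − 5.3 + 3.7 + 9.3) / 6 = 0.5000%
Mean R_m = (4.4 − 8.7 + 5.2 − 1.5 − 1.2 + 9.5) / 6 = 1.2833%
Σ(R_i − R̄_i)(R_m − R̄_m) = 168.4600  ⇒  Cov = 168.4600 / 5 = 33.6920
Σ(R_m − R̄_m)² = 206.1483  ⇒  Var(R_m) = 206.1483 / 5 = 41.2297
β = Cov / Var(R_m) = 33.6920 / 41.2297 = 0.8172
E(R) = R_f + β × MRP = 5.50% + 0.8172 × 5.83% = 10.26%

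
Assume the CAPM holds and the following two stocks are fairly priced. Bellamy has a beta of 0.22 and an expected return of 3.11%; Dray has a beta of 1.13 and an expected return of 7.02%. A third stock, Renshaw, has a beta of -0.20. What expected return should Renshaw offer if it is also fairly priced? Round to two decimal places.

MRP (SML slope) = (7.02% − 3.11%) / (1.13 − 0.22) = 3.91% / 0.91 = 4.2967%
R_f (intercept) = 3.11% − 0.22 × 4.2967% = 2.1647%
E(R_Renshaw) = R_f + β × MRP = 2.1647% + -0.20 × 4.2967% = 1.31%

1.31%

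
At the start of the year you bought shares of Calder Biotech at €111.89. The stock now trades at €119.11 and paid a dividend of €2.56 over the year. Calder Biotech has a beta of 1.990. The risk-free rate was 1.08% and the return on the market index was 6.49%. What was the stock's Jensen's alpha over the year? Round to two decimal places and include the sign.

Realised HPR = (P1 + D1 − P0) / P0 = (119.11 + 2.56 − 111.89) / 111.89 = 9.78 / 111.89 = 8.7407%
MRP = 6.49% − 1.08% = 5.41%
CAPM required = R_f + β·MRP = 1.08% + 1.990 × 5.41% = 11.84590%
α = realised − required = 8.7407% − 11.84590% = -3.11%

-3.11%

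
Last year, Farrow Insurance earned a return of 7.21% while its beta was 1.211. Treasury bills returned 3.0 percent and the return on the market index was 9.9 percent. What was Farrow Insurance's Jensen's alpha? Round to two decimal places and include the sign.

Market excess return = 9.9% − 3.0% = 6.90%
CAPM benchmark = R_f + β(R_m − R_f) = 3.0% + 1.211 × 6.9% = 11.3559%
α = actual − benchmark = 7.21% − 11.3559% = -4.15%

-4.15%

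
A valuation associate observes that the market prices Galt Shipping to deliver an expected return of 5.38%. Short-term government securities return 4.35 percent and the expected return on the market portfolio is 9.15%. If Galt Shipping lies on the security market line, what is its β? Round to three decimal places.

0.215

MRP = 9.15% − 4.35% = 4.80%
β = (E(R) − R_f) / MRP = (5.38% − 4.35%) / 4.80% = 1.03% / 4.80% = 0.215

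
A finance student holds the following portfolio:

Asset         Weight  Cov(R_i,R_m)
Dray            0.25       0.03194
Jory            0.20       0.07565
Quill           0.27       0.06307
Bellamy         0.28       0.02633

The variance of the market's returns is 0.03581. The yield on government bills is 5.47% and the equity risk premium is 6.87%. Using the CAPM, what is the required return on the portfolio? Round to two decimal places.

14.59%

β_Dray = 0.03194 / 0.03581 = 0.8919
β_Jory = 0.07565 / 0.03581 = 2.1125
β_Quill = 0.06307 / 0.03581 = 1.7612
β_Bellamy = 0.02633 / 0.03581 = 0.7353
β_P = Σ w_i β_i = 0.25×0.8919 + 0.20×2.1125 + 0.27×1.7612 + 0.28×0.7353 = 1.3269
E(R_P) = R_f + β_P × MRP = 5.47% + 1.3269 × 6.87% = 14.59%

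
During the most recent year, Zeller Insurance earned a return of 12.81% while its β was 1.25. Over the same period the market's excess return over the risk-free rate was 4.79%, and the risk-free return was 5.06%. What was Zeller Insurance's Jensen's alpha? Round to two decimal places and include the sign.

CAPM benchmark = R_f + β(R_m − R_f) = 5.06% + 1.25 × 4.79% = 11.0475%
α = actual − benchmark = 12.81% − 11.0475% = +1.76%

+1.76%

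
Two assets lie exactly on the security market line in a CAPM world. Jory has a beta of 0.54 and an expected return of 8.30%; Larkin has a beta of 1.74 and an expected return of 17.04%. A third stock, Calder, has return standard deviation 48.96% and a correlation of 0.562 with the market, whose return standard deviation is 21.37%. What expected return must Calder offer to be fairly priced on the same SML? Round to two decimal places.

MRP = (17.04% − 8.30%) / (1.74 − 0.54) = 7.2833%
R_f = 8.30% − 0.54 × 7.2833% = 4.3670%
β_Calder = ρ·σ_i/σ_m = 0.562 × 48.96 / 21.37 = 1.2876
E(R_Calder) = R_f + β × MRP = 4.3670% + 1.2876 × 7.2833% = 13.74%

13.74%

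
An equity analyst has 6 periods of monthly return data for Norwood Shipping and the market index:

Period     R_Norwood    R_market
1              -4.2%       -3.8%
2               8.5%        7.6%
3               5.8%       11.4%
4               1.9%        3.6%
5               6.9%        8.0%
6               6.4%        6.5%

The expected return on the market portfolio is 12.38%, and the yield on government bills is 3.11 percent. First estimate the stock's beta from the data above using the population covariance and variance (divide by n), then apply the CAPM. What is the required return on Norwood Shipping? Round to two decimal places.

10.57%

Mean R_i = (-4.2 + 8.5 + 5.8 + 1.9 + 6.9 + 6.4) / 6 = 4.2167%
Mean R_m = (-3.8 + 7.6 + 11.4 + 3.6 + 8.0 + 6.5) / 6 = 5.5500%
Σ(R_i − R̄_i)(R_m − R̄_m) = 109.9050  ⇒  Cov = 109.9050 / 6 = 18.3175
Σ(R_m − R̄_m)² = 136.5550  ⇒  Var(R_m) = 136.5550 / 6 = 22.7592
β = Cov / Var(R_m) = 18.3175 / 22.7592 = 0.8048
MRP = 12.38% − 3.11% = 9.27%
E(R) = R_f + β × MRP = 3.11% + 0.8048 × 9.27% = 10.57%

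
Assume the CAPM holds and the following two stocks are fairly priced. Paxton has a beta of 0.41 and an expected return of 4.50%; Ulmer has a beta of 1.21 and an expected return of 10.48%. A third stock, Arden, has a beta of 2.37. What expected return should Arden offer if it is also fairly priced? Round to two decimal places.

MRP (SML slope) = (10.48% − 4.50%) / (1.21 − 0.41) = 5.98% / 0.80 = 7.4750%
R_f (intercept) = 4.50% − 0.41 × 7.4750% = 1.4353%
E(R_Arden) = R_f + β × MRP = 1.4353% + 2.37 × 7.4750% = 19.15%

19.15%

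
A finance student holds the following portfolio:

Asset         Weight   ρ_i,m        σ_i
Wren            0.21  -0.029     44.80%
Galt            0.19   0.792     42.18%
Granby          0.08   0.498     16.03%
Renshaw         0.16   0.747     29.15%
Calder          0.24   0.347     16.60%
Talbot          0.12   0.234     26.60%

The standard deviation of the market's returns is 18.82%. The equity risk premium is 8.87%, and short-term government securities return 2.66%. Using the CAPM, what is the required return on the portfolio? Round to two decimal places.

8.47%

β_Wren = -0.029 × 44.80% / 18.82% = -0.0690
β_Galt = 0.792 × 42.18% / 18.82% = 1.7751
β_Granby = 0.498 × 16.03% / 18.82% = 0.4242
β_Renshaw = 0.747 × 29.15% / 18.82% = 1.1570
β_Calder = 0.347 × 16.60% / 18.82% = 0.3061
β_Talbot = 0.234 × 26.60% / 18.82% = 0.3307
β_P = Σ w_i β_i = 0.21×-0.0690 + 0.19×1.7751 + 0.08×0.4242 + 0.16×1.1570 + 0.24×0.3061 + 0.12×0.3307 = 0.6550
E(R_P) = R_f + β_P × MRP = 2.66% + 0.6550 × 8.87% = 8.47%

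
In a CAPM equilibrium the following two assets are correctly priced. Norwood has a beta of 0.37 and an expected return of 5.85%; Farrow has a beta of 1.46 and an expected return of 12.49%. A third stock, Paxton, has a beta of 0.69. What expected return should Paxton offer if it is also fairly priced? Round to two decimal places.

7.80%

MRP (SML slope) = (12.49% − 5.85%) / (1.46 − 0.37) = 6.64% / 1.09 = 6.0917%
R_f (intercept) = 5.85% − 0.37 × 6.0917% = 3.5961%
E(R_Paxton) = R_f + β × MRP = 3.5961% + 0.69 × 6.0917% = 7.80%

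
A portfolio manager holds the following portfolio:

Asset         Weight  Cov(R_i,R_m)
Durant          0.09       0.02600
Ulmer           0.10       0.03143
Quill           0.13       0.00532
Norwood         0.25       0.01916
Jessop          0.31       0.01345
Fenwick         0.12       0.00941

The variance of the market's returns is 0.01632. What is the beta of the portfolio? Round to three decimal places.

β_Durant = 0.02600 / 0.01632 = 1.5931
β_Ulmer = 0.03143 / 0.01632 = 1.9259
β_Quill = 0.00532 / 0.01632 = 0.3260
β_Norwood = 0.01916 / 0.01632 = 1.1740
β_Jessop = 0.01345 / 0.01632 = 0.8241
β_Fenwick = 0.00941 / 0.01632 = 0.5766
β_P = Σ w_i β_i = 0.09×1.5931 + 0.10×1.9259 + 0.13×0.3260 + 0.25×1.1740 + 0.31×0.8241 + 0.12×0.5766 = 0.9965

0.997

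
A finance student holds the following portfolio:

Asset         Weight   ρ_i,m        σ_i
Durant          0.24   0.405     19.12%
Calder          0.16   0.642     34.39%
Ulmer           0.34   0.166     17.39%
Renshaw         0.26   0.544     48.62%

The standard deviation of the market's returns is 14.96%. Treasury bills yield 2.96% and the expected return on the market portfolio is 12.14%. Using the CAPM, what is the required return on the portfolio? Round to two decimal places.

β_Durant = 0.405 × 19.12% / 14.96% = 0.5176
β_Calder = 0.642 × 34.39% / 14.96% = 1.4758
β_Ulmer = 0.166 × 17.39% / 14.96% = 0.1930
β_Renshaw = 0.544 × 48.62% / 14.96% = 1.7680
β_P = Σ w_i β_i = 0.24×0.5176 + 0.16×1.4758 + 0.34×0.1930 + 0.26×1.7680 = 0.8857
MRP = 12.14% − 2.96% = 9.18%
E(R_P) = R_f + β_P × MRP = 2.96% + 0.8857 × 9.18% = 11.09%

11.09%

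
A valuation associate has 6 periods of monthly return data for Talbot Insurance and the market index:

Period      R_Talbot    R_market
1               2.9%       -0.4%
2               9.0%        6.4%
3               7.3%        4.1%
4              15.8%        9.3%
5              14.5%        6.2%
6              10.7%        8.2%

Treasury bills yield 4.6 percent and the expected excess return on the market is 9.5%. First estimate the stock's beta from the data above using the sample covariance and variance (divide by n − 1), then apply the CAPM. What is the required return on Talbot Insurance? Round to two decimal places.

16.03%

Mean R_i = (2.9 + 9.0 + 7.3 + 15.8 + 14.5 + 10.7) / 6 = 10.0333%
Mean R_m = (-0.4 + 6.4 + 4.1 + 9.3 + 6.2 + 8.2) / 6 = 5.6333%
Σ(R_i − R̄_i)(R_m − R̄_m) = 71.8233  ⇒  Cov = 71.8233 / 5 = 14.3647
Σ(R_m − R̄_m)² = 59.6933  ⇒  Var(R_m) = 59.6933 / 5 = 11.9387
β = Cov / Var(R_m) = 14.3647 / 11.9387 = 1.2032
E(R) = R_f + β × MRP = 4.6% + 1.2032 × 9.5% = 16.03%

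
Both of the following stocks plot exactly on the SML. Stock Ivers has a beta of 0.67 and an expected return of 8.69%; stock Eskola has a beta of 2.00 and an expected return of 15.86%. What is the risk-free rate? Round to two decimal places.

Both satisfy E(R) = R_f + β·MRP, so the slope of the SML is
MRP = (15.86% − 8.69%) / (2.00 − 0.67) = 7.17% / 1.33 = 5.3910%
R_f = E(R_Ivers) − β_Ivers·MRP = 8.69% − 0.67 × 5.3910% = 5.0780%

5.08%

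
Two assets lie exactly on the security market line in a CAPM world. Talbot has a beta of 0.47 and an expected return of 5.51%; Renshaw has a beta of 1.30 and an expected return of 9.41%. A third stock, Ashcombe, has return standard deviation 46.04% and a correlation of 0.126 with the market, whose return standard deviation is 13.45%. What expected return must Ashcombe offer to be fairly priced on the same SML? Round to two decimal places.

MRP = (9.41% − 5.51%) / (1.30 − 0.47) = 4.6988%
R_f = 5.51% − 0.47 × 4.6988% = 3.3016%
β_Ashcombe = ρ·σ_i/σ_m = 0.126 × 46.04 / 13.45 = 0.4313
E(R_Ashcombe) = R_f + β × MRP = 3.3016% + 0.4313 × 4.6988% = 5.33%

5.33%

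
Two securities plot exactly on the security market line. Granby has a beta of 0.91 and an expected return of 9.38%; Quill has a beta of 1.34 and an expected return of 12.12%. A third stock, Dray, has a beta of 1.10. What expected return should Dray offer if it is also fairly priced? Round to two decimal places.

MRP (SML slope) = (12.12% − 9.38%) / (1.34 − 0.91) = 2.74% / 0.43 = 6.3721%
R_f (intercept) = 9.38% − 0.91 × 6.3721% = 3.5814%
E(R_Dray) = R_f + β × MRP = 3.5814% + 1.10 × 6.3721% = 10.59%

10.59%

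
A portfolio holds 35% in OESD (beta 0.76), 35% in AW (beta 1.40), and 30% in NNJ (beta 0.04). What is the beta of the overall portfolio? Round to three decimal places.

β_P = Σ w_i β_i = 0.35×0.76 + 0.35×1.40 + 0.30×0.04 = 0.7680

0.768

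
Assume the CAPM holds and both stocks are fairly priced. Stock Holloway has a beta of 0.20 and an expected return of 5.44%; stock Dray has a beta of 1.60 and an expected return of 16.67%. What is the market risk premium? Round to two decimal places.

Both satisfy E(R) = R_f + β·MRP, so the slope of the SML is
MRP = (16.67% − 5.44%) / (1.60 − 0.20) = 11.23% / 1.40 = 8.0214%

8.02%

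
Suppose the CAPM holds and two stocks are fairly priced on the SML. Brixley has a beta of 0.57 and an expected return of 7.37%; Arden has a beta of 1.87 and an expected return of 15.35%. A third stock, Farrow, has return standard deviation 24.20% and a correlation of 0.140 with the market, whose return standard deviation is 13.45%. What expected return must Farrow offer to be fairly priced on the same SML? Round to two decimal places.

5.42%

MRP = (15.35% − 7.37%) / (1.87 − 0.57) = 6.1385%
R_f = 7.37% − 0.57 × 6.1385% = 3.8711%
β_Farrow = ρ·σ_i/σ_m = 0.140 × 24.20 / 13.45 = 0.2519
E(R_Farrow) = R_f + β × MRP = 3.8711% + 0.2519 × 6.1385% = 5.42%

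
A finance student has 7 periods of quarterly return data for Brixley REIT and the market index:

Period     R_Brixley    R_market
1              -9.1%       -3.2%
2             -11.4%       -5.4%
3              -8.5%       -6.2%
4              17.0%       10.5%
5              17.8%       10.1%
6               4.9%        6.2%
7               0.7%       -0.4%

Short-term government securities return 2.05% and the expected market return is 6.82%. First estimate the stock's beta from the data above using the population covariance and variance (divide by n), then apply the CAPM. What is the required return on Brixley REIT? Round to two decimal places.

9.95%

Mean R_i = (-9.1 − 11.4 − 8.5 + 17.0 + 17.8 + 4.9 + 0.7) / 7 = 1.6286%
Mean R_m = (-3.2 − 5.4 − 6.2 + 10.5 + 10.1 + 6.2 − 0.4) / 7 = 1.6571%
Σ(R_i − R̄_i)(R_m − R̄_m) = 512.8686  ⇒  Cov = 512.8686 / 7 = 73.2669
Σ(R_m − R̄_m)² = 309.4771  ⇒  Var(R_m) = 309.4771 / 7 = 44.2110
β = Cov / Var(R_m) = 73.2669 / 44.2110 = 1.6572
MRP = 6.82% − 2.05% = 4.77%
E(R) = R_f + β × MRP = 2.05% + 1.6572 × 4.77% = 9.95%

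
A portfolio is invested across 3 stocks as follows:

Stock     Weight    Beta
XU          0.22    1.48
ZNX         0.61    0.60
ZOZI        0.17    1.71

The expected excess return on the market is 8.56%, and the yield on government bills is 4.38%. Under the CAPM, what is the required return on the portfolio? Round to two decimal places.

12.79%

β_P = Σ w_i β_i = 0.22×1.48 + 0.61×0.60 + 0.17×1.71 = 0.9823
E(R_P) = R_f + β_P × MRP = 4.38% + 0.9823 × 8.56% = 12.79%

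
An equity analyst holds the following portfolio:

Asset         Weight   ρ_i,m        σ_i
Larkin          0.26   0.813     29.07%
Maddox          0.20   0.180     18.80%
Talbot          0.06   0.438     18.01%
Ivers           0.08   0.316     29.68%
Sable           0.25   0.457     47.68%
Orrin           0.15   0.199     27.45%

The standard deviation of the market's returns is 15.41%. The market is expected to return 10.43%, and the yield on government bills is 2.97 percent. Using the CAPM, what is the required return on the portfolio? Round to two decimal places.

9.90%

β_Larkin = 0.813 × 29.07% / 15.41% = 1.5337
β_Maddox = 0.180 × 18.80% / 15.41% = 0.2196
β_Talbot = 0.438 × 18.01% / 15.41% = 0.5119
β_Ivers = 0.316 × 29.68% / 15.41% = 0.6086
β_Sable = 0.457 × 47.68% / 15.41% = 1.4140
β_Orrin = 0.199 × 27.45% / 15.41% = 0.3545
β_P = Σ w_i β_i = 0.26×1.5337 + 0.20×0.2196 + 0.06×0.5119 + 0.08×0.6086 + 0.25×1.4140 + 0.15×0.3545 = 0.9288
MRP = 10.43% − 2.97% = 7.46%
E(R_P) = R_f + β_P × MRP = 2.97% + 0.9288 × 7.46% = 9.90%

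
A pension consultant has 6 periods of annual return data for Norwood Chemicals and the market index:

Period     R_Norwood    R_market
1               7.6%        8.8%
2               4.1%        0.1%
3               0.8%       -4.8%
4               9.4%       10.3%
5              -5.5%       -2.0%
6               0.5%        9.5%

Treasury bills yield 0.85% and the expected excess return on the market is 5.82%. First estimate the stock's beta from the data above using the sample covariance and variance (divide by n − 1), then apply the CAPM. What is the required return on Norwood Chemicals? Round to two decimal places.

Mean R_i = (7.6 + 4.1 + 0.8 + 9.4 − 5.5 + 0.5) / 6 = 2.8167%
Mean R_m = (8.8 + 0.1 − 4.8 + 10.3 − 2.0 + 9.5) / 6 = 3.6500%
Σ(R_i − R̄_i)(R_m − R̄_m) = 114.3350  ⇒  Cov = 114.3350 / 5 = 22.8670
Σ(R_m − R̄_m)² = 220.8950  ⇒  Var(R_m) = 220.8950 / 5 = 44.1790
β = Cov / Var(R_m) = 22.8670 / 44.1790 = 0.5176
E(R) = R_f + β × MRP = 0.85% + 0.5176 × 5.82% = 3.86%

3.86%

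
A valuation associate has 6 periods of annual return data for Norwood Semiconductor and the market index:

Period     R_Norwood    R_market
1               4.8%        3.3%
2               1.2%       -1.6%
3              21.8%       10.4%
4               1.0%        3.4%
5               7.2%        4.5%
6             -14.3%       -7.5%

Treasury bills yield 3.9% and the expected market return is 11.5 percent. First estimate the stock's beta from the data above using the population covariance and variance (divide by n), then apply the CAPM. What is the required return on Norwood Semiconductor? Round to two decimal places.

Mean R_i = (4.8 + 1.2 + 21.8 + 1.0 + 7.2 − 14.3) / 6 = 3.6167%
Mean R_m = (3.3 − 1.6 + 10.4 + 3.4 + 4.5 − 7.5) / 6 = 2.0833%
Σ(R_i − R̄_i)(R_m − R̄_m) = 338.4817  ⇒  Cov = 338.4817 / 6 = 56.4136
Σ(R_m − R̄_m)² = 183.6283  ⇒  Var(R_m) = 183.6283 / 6 = 30.6047
β = Cov / Var(R_m) = 56.4136 / 30.6047 = 1.8433
MRP = 11.5% − 3.9% = 7.60%
E(R) = R_f + β × MRP = 3.9% + 1.8433 × 7.6% = 17.91%

17.91%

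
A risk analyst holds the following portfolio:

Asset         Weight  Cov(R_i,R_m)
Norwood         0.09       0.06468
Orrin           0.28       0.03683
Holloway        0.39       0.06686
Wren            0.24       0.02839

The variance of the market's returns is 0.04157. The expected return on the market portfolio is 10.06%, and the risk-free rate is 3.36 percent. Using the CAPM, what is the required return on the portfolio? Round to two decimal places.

11.26%

β_Norwood = 0.06468 / 0.04157 = 1.5559
β_Orrin = 0.03683 / 0.04157 = 0.8860
β_Holloway = 0.06686 / 0.04157 = 1.6084
β_Wren = 0.02839 / 0.04157 = 0.6829
β_P = Σ w_i β_i = 0.09×1.5559 + 0.28×0.8860 + 0.39×1.6084 + 0.24×0.6829 = 1.1793
MRP = 10.06% − 3.36% = 6.70%
E(R_P) = R_f + β_P × MRP = 3.36% + 1.1793 × 6.70% = 11.26%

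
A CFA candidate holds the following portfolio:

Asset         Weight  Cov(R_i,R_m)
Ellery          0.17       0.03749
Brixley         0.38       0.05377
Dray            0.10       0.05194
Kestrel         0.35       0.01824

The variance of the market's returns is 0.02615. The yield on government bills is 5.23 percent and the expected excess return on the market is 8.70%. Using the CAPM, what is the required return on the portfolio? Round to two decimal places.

β_Ellery = 0.03749 / 0.02615 = 1.4337
β_Brixley = 0.05377 / 0.02615 = 2.0562
β_Dray = 0.05194 / 0.02615 = 1.9862
β_Kestrel = 0.01824 / 0.02615 = 0.6975
β_P = Σ w_i β_i = 0.17×1.4337 + 0.38×2.0562 + 0.10×1.9862 + 0.35×0.6975 = 1.4678
E(R_P) = R_f + β_P × MRP = 5.23% + 1.4678 × 8.70% = 18.00%

18.00%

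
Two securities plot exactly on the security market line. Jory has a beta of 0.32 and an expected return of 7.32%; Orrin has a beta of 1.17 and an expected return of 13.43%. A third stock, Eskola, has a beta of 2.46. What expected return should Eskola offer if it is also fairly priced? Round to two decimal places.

22.70%

MRP (SML slope) = (13.43% − 7.32%) / (1.17 − 0.32) = 6.11% / 0.85 = 7.1882%
R_f (intercept) = 7.32% − 0.32 × 7.1882% = 5.0198%
E(R_Eskola) = R_f + β × MRP = 5.0198% + 2.46 × 7.1882% = 22.70%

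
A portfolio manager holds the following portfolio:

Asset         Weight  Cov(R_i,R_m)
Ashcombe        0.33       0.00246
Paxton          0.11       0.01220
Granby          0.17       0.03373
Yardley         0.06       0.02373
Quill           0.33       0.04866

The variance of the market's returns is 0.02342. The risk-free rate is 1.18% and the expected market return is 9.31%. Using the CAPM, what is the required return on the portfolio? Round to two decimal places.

9.99%

β_Ashcombe = 0.00246 / 0.02342 = 0.1050
β_Paxton = 0.01220 / 0.02342 = 0.5209
β_Granby = 0.03373 / 0.02342 = 1.4402
β_Yardley = 0.02373 / 0.02342 = 1.0132
β_Quill = 0.04866 / 0.02342 = 2.0777
β_P = Σ w_i β_i = 0.33×0.1050 + 0.11×0.5209 + 0.17×1.4402 + 0.06×1.0132 + 0.33×2.0777 = 1.0832
MRP = 9.31% − 1.18% = 8.13%
E(R_P) = R_f + β_P × MRP = 1.18% + 1.0832 × 8.13% = 9.99%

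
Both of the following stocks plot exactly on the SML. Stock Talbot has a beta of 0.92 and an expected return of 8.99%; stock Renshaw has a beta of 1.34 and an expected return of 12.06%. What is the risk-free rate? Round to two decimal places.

2.27%

Both satisfy E(R) = R_f + β·MRP, so the slope of the SML is
MRP = (12.06% − 8.99%) / (1.34 − 0.92) = 3.07% / 0.42 = 7.3095%
R_f = E(R_Talbot) − β_Talbot·MRP = 8.99% − 0.92 × 7.3095% = 2.2653%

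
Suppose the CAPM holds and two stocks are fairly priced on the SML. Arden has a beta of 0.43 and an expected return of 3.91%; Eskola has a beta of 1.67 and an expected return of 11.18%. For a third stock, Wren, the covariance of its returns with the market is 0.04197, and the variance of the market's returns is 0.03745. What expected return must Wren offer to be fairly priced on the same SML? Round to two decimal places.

7.96%

MRP = (11.18% − 3.91%) / (1.67 − 0.43) = 5.8629%
R_f = 3.91% − 0.43 × 5.8629% = 1.3890%
β_Wren = Cov / Var(R_m) = 0.04197 / 0.03745 = 1.1207
E(R_Wren) = R_f + β × MRP = 1.3890% + 1.1207 × 5.8629% = 7.96%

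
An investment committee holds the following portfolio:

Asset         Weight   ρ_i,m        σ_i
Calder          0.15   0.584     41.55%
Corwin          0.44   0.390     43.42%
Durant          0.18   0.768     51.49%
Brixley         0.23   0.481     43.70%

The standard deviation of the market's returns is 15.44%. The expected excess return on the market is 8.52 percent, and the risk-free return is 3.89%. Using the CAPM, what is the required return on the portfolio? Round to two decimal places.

β_Calder = 0.584 × 41.55% / 15.44% = 1.5716
β_Corwin = 0.390 × 43.42% / 15.44% = 1.0967
β_Durant = 0.768 × 51.49% / 15.44% = 2.5612
β_Brixley = 0.481 × 43.70% / 15.44% = 1.3614
β_P = Σ w_i β_i = 0.15×1.5716 + 0.44×1.0967 + 0.18×2.5612 + 0.23×1.3614 = 1.4924
E(R_P) = R_f + β_P × MRP = 3.89% + 1.4924 × 8.52% = 16.61%

16.61%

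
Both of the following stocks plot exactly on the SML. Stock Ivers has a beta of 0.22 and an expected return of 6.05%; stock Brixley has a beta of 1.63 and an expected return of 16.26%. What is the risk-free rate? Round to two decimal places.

4.46%

Both satisfy E(R) = R_f + β·MRP, so the slope of the SML is
MRP = (16.26% − 6.05%) / (1.63 − 0.22) = 10.21% / 1.41 = 7.2411%
R_f = E(R_Ivers) − β_Ivers·MRP = 6.05% − 0.22 × 7.2411% = 4.4570%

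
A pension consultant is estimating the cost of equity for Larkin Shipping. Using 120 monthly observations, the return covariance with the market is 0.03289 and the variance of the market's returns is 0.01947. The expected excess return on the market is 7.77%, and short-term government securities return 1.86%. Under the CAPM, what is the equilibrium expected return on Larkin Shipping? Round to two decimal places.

β = Cov(R_i, R_m) / Var(R_m) = 0.03289 / 0.01947 = 1.6893
E(R) = R_f + β × MRP = 1.86% + 1.6893 × 7.77% = 14.99%

14.99%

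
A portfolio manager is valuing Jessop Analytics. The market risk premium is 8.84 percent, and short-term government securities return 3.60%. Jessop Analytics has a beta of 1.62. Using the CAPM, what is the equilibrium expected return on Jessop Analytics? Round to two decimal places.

17.92%

E(R) = R_f + β × MRP = 3.60% + 1.62 × 8.84% = 17.92%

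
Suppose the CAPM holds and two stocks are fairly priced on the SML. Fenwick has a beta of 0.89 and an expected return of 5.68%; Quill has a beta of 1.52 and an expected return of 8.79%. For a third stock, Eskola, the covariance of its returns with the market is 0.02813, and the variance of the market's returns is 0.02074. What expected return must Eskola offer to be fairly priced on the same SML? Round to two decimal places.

7.98%

MRP = (8.79% − 5.68%) / (1.52 − 0.89) = 4.9365%
R_f = 5.68% − 0.89 × 4.9365% = 1.2865%
β_Eskola = Cov / Var(R_m) = 0.02813 / 0.02074 = 1.3563
E(R_Eskola) = R_f + β × MRP = 1.2865% + 1.3563 × 4.9365% = 7.98%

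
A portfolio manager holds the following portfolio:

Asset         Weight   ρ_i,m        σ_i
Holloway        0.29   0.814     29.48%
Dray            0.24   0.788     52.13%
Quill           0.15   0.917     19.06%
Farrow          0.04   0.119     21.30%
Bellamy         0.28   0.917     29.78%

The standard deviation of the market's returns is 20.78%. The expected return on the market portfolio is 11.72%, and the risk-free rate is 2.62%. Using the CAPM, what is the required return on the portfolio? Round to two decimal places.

14.53%

β_Holloway = 0.814 × 29.48% / 20.78% = 1.1548
β_Dray = 0.788 × 52.13% / 20.78% = 1.9768
β_Quill = 0.917 × 19.06% / 20.78% = 0.8411
β_Farrow = 0.119 × 21.30% / 20.78% = 0.1220
β_Bellamy = 0.917 × 29.78% / 20.78% = 1.3142
β_P = Σ w_i β_i = 0.29×1.1548 + 0.24×1.9768 + 0.15×0.8411 + 0.04×0.1220 + 0.28×1.3142 = 1.3083
MRP = 11.72% − 2.62% = 9.10%
E(R_P) = R_f + β_P × MRP = 2.62% + 1.3083 × 9.10% = 14.53%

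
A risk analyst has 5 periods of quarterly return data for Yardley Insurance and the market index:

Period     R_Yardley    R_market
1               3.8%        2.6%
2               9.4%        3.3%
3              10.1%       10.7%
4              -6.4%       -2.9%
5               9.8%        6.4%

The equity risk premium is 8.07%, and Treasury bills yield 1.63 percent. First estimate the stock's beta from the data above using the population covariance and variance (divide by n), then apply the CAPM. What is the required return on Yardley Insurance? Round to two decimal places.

Mean R_i = (3.8 + 9.4 + 10.1 − 6.4 + 9.8) / 5 = 5.3400%
Mean R_m = (2.6 + 3.3 + 10.7 − 2.9 + 6.4) / 5 = 4.0200%
Σ(R_i − R̄_i)(R_m − R̄_m) = 122.9160  ⇒  Cov = 122.9160 / 5 = 24.5832
Σ(R_m − R̄_m)² = 100.7080  ⇒  Var(R_m) = 100.7080 / 5 = 20.1416
β = Cov / Var(R_m) = 24.5832 / 20.1416 = 1.2205
E(R) = R_f + β × MRP = 1.63% + 1.2205 × 8.07% = 11.48%

11.48%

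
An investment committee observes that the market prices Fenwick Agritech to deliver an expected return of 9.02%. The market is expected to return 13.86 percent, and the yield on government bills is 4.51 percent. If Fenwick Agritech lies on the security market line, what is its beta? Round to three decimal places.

0.482

MRP = 13.86% − 4.51% = 9.35%
β = (E(R) − R_f) / MRP = (9.02% − 4.51%) / 9.35% = 4.51% / 9.35% = 0.482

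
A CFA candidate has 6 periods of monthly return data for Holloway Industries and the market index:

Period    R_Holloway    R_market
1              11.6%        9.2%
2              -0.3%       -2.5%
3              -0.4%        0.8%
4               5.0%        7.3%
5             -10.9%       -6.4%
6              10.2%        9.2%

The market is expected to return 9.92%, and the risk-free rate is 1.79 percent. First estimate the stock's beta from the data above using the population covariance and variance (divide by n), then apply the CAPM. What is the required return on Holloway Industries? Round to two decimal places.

11.55%

Mean R_i = (11.6 − 0.3 − 0.4 + 5.0 − 10.9 + 10.2) / 6 = 2.5333%
Mean R_m = (9.2 − 2.5 + 0.8 + 7.3 − 6.4 + 9.2) / 6 = 2.9333%
Σ(R_i − R̄_i)(R_m − R̄_m) = 262.6633  ⇒  Cov = 262.6633 / 6 = 43.7772
Σ(R_m − R̄_m)² = 218.7933  ⇒  Var(R_m) = 218.7933 / 6 = 36.4656
β = Cov / Var(R_m) = 43.7772 / 36.4656 = 1.2005
MRP = 9.92% − 1.79% = 8.13%
E(R) = R_f + β × MRP = 1.79% + 1.2005 × 8.13% = 11.55%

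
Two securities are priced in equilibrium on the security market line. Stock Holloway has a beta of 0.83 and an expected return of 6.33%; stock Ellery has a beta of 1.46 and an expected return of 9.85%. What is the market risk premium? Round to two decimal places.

5.59%

Both satisfy E(R) = R_f + β·MRP, so the slope of the SML is
MRP = (9.85% − 6.33%) / (1.46 − 0.83) = 3.52% / 0.63 = 5.5873%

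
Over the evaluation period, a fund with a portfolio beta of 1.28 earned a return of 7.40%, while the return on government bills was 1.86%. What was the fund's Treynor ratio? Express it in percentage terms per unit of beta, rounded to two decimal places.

Treynor = (R_P − R_f) / β_P = (7.40% − 1.86%) / 1.2800 = 5.54% / 1.2800 = 4.33%

4.33%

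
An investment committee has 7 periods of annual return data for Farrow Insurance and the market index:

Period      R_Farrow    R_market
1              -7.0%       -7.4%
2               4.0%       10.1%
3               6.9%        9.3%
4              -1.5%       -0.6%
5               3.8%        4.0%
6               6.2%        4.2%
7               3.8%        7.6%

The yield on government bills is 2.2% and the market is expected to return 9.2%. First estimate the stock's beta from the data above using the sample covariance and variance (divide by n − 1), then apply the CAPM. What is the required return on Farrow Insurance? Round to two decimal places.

Mean R_i = (-7.0 + 4.0 + 6.9 − 1.5 + 3.8 + 6.2 + 3.8) / 7 = 2.3143%
Mean R_m = (-7.4 + 10.1 + 9.3 − 0.6 + 4.0 + 4.2 + 7.6) / 7 = 3.8857%
Σ(R_i − R̄_i)(R_m − R̄_m) = 164.4414  ⇒  Cov = 164.4414 / 6 = 27.4069
Σ(R_m − R̄_m)² = 229.3286  ⇒  Var(R_m) = 229.3286 / 6 = 38.2214
β = Cov / Var(R_m) = 27.4069 / 38.2214 = 0.7171
MRP = 9.2% − 2.2% = 7.00%
E(R) = R_f + β × MRP = 2.2% + 0.7171 × 7.0% = 7.22%

7.22%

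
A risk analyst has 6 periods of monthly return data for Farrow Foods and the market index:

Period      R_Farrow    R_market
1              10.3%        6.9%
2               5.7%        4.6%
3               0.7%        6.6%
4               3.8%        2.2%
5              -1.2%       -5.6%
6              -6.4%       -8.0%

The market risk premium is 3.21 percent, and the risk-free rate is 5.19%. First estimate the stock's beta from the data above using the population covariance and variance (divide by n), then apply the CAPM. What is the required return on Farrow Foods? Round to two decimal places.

Mean R_i = (10.3 + 5.7 + 0.7 + 3.8 − 1.2 − 6.4) / 6 = 2.1500%
Mean R_m = (6.9 + 4.6 + 6.6 + 2.2 − 5.6 − 8.0) / 6 = 1.1167%
Σ(R_i − R̄_i)(R_m − R̄_m) = 153.7850  ⇒  Cov = 153.7850 / 6 = 25.6308
Σ(R_m − R̄_m)² = 205.0483  ⇒  Var(R_m) = 205.0483 / 6 = 34.1747
β = Cov / Var(R_m) = 25.6308 / 34.1747 = 0.7500
E(R) = R_f + β × MRP = 5.19% + 0.7500 × 3.21% = 7.60%

7.60%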